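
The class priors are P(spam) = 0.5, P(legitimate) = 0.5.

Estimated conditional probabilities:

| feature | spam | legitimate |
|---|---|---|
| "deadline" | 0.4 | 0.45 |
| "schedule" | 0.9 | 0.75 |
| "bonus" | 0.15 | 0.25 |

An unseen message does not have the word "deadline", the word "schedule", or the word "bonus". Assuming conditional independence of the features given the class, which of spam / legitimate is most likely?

spam: 0.5 × (1−0.4) × (1−0.9) × (1−0.15) = 0.0255
legitimate: 0.5 × (1−0.45) × (1−0.75) × (1−0.25) = 0.0515625
Highest score → legitimate.

legitimate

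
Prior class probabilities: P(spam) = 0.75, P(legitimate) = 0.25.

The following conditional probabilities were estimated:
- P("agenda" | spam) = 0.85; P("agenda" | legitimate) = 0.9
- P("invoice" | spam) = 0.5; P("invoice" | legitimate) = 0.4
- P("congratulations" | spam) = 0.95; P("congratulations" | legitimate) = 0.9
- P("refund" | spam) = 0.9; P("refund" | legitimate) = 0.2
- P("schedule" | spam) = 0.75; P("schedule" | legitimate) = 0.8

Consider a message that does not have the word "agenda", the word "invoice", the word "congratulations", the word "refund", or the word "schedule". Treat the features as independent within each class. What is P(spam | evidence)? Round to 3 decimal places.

spam: 0.75 × (1−0.85) × (1−0.5) × (1−0.95) × (1−0.9) × (1−0.75) = 0.0000703125
legitimate: 0.25 × (1−0.9) × (1−0.4) × (1−0.9) × (1−0.2) × (1−0.8) = 0.00024
P(spam | x) = 0.0000703125 / 0.0003103125 ≈ 0.227

0.227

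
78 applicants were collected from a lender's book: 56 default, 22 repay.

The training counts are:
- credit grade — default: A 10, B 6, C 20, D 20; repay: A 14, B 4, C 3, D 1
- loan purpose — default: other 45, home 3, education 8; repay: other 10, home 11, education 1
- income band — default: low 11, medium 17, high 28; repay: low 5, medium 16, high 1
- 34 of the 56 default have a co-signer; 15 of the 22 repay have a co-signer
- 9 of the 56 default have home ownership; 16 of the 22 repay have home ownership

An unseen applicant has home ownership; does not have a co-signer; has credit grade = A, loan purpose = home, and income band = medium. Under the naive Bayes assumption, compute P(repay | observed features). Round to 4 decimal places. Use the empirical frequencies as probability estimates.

default: (56/78) × (10/56) × (3/56) × (17/56) × (22/56) × (9/56) ≈ 0.00013164
repay: (22/78) × (14/22) × (11/22) × (16/22) × (7/22) × (16/22) ≈ 0.0151034
P(repay | x) = 0.0151034 / 0.01523504 ≈ 0.9914

0.9914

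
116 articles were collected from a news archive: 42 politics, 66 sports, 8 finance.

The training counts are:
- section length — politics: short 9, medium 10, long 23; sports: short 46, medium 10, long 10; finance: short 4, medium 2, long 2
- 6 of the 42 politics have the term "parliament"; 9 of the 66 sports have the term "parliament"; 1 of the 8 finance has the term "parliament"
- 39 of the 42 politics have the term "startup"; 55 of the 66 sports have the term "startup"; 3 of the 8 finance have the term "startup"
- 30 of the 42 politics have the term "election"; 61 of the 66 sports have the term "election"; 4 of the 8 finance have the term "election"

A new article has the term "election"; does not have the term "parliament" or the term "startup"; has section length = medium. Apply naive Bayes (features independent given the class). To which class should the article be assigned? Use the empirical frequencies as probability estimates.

sports

politics: (42/116) × (10/42) × (36/42) × (3/42) × (30/42) ≈ 0.00376998
sports: (66/116) × (10/66) × (57/66) × (11/66) × (61/66) ≈ 0.0114685
finance: (8/116) × (2/8) × (7/8) × (5/8) × (4/8) ≈ 0.00471444
Highest score → sports.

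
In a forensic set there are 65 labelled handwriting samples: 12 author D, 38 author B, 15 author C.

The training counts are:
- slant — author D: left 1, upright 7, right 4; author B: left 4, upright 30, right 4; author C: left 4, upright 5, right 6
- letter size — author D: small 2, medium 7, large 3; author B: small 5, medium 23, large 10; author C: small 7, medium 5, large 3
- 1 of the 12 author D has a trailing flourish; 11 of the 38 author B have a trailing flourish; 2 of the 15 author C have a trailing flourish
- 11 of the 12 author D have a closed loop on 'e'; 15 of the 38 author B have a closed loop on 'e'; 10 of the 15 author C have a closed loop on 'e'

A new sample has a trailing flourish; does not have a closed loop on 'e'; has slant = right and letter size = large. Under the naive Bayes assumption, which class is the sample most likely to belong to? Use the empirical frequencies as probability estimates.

author B

author D: (12/65) × (4/12) × (3/12) × (1/12) × (1/12) ≈ 0.000106838
author B: (38/65) × (4/38) × (10/38) × (11/38) × (23/38) ≈ 0.00283737
author C: (15/65) × (6/15) × (3/15) × (2/15) × (5/15) ≈ 0.000820513
Highest score → author B.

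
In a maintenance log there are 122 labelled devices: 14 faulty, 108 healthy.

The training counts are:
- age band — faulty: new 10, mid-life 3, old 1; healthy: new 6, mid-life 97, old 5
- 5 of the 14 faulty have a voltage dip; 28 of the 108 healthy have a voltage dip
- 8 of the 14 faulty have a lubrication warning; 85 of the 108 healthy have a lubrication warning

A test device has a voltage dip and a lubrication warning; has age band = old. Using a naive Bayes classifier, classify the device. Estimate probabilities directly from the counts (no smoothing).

healthy

faulty: (14/122) × (1/14) × (5/14) × (8/14) ≈ 0.0016728
healthy: (108/122) × (5/108) × (28/108) × (85/108) ≈ 0.00836257
Highest score → healthy.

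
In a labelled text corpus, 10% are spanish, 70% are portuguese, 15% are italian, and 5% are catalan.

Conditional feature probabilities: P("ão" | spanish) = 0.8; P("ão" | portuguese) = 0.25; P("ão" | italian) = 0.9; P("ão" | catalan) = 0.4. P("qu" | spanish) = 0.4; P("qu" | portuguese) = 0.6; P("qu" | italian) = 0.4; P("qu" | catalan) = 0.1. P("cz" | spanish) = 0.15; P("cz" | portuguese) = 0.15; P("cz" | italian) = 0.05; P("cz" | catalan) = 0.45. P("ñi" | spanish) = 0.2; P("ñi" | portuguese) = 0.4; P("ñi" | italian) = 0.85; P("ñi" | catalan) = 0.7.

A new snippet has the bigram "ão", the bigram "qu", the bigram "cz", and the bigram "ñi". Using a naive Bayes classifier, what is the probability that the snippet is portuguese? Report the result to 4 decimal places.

0.6186

spanish: 0.1 × 0.8 × 0.4 × 0.15 × 0.2 = 0.00096
portuguese: 0.7 × 0.25 × 0.6 × 0.15 × 0.4 = 0.0063
italian: 0.15 × 0.9 × 0.4 × 0.05 × 0.85 = 0.002295
catalan: 0.05 × 0.4 × 0.1 × 0.45 × 0.7 = 0.00063
P(portuguese | x) = 0.0063 / 0.010185 ≈ 0.6186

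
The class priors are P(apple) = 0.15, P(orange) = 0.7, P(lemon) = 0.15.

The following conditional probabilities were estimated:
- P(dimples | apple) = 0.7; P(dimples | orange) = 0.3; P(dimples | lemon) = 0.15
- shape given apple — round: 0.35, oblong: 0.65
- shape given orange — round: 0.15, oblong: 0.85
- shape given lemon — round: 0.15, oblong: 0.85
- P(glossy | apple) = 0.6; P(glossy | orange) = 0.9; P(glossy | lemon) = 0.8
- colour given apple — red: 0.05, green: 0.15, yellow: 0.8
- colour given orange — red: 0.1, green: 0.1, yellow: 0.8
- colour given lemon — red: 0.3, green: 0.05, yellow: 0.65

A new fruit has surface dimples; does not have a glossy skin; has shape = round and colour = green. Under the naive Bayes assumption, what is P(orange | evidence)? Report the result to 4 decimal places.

apple: 0.15 × 0.7 × 0.35 × (1−0.6) × 0.15 = 0.002205
orange: 0.7 × 0.3 × 0.15 × (1−0.9) × 0.1 = 0.000315
lemon: 0.15 × 0.15 × 0.15 × (1−0.8) × 0.05 = 0.00003375
P(orange | x) = 0.000315 / 0.00255375 ≈ 0.1233

0.1233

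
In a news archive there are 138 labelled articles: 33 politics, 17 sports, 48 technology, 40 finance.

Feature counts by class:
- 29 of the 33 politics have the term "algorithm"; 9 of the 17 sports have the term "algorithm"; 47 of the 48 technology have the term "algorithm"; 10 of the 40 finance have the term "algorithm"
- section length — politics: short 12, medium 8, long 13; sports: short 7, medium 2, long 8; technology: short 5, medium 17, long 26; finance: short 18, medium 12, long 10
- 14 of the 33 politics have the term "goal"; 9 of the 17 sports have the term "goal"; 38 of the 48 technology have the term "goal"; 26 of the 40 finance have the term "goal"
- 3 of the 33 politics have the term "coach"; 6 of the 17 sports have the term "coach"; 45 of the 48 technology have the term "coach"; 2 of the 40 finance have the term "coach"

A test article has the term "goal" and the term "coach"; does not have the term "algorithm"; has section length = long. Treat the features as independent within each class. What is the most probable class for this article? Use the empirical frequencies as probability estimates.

sports

politics: (33/138) × (4/33) × (13/33) × (14/33) × (3/33) ≈ 0.000440384
sports: (17/138) × (8/17) × (8/17) × (9/17) × (6/17) ≈ 0.00509739
technology: (48/138) × (1/48) × (26/48) × (38/48) × (45/48) ≈ 0.00291318
finance: (40/138) × (30/40) × (10/40) × (26/40) × (2/40) ≈ 0.0017663
Highest score → sports.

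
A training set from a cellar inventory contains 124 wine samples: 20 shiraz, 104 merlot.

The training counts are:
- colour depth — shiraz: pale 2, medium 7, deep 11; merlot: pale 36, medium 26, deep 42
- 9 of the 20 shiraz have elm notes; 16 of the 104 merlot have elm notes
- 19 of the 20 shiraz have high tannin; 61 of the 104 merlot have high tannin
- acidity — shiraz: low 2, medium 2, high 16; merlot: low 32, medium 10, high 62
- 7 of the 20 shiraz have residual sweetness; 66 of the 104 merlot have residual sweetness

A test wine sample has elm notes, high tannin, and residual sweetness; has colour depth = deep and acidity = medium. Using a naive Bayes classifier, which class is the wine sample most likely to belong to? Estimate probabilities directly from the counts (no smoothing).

shiraz: (20/124) × (11/20) × (9/20) × (19/20) × (2/20) × (7/20) ≈ 0.00132732
merlot: (104/124) × (42/104) × (16/104) × (61/104) × (10/104) × (66/104) ≈ 0.00186504
Highest score → merlot.

merlot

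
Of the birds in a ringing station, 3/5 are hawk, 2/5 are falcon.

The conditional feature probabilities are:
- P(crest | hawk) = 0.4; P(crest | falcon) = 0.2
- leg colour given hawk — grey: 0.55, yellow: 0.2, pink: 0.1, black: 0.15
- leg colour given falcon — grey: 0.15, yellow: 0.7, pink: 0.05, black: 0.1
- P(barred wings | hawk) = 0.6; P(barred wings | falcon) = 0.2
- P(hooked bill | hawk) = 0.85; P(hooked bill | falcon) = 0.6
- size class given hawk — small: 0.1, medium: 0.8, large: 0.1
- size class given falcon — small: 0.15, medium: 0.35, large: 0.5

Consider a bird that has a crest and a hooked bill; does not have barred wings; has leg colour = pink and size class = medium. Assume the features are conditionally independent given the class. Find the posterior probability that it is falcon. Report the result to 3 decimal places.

0.093

hawk: 0.6 × 0.4 × 0.1 × (1−0.6) × 0.85 × 0.8 = 0.006528
falcon: 0.4 × 0.2 × 0.05 × (1−0.2) × 0.6 × 0.35 = 0.000672
P(falcon | x) = 0.000672 / 0.0072 ≈ 0.093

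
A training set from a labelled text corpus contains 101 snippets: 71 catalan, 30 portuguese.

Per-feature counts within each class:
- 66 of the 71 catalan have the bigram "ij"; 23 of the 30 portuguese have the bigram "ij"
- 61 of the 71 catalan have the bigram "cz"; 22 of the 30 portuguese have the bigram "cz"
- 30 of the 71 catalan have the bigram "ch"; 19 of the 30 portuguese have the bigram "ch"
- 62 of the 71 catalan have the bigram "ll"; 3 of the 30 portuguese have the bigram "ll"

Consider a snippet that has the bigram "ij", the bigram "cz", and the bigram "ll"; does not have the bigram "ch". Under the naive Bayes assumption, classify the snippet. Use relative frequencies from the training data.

catalan: (71/101) × (66/71) × (61/71) × (41/71) × (62/71) ≈ 0.283108
portuguese: (30/101) × (23/30) × (22/30) × (11/30) × (3/30) ≈ 0.00612321
Highest score → catalan.

catalan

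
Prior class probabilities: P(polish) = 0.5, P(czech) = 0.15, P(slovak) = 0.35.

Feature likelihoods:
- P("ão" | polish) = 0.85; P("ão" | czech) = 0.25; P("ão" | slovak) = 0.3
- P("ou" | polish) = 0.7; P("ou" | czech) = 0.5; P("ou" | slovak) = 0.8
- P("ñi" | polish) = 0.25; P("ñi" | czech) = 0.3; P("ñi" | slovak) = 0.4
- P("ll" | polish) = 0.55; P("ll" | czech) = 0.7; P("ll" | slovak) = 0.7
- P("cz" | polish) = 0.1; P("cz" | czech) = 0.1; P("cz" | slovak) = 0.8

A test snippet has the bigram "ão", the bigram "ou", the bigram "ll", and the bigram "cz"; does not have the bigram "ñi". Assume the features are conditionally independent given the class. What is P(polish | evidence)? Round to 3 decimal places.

0.296

polish: 0.5 × 0.85 × 0.7 × (1−0.25) × 0.55 × 0.1 = 0.012271875
czech: 0.15 × 0.25 × 0.5 × (1−0.3) × 0.7 × 0.1 = 0.00091875
slovak: 0.35 × 0.3 × 0.8 × (1−0.4) × 0.7 × 0.8 = 0.028224
P(polish | x) = 0.012271875 / 0.041414625 ≈ 0.296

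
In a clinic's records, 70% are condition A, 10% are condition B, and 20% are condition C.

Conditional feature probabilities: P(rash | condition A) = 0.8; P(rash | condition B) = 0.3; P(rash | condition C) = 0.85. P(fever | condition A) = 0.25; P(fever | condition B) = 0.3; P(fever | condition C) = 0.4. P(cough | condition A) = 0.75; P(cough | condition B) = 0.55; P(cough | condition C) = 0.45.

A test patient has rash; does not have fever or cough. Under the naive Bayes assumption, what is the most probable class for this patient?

condition A

condition A: 0.7 × 0.8 × (1−0.25) × (1−0.75) = 0.105
condition B: 0.1 × 0.3 × (1−0.3) × (1−0.55) = 0.00945
condition C: 0.2 × 0.85 × (1−0.4) × (1−0.45) = 0.0561
Highest score → condition A.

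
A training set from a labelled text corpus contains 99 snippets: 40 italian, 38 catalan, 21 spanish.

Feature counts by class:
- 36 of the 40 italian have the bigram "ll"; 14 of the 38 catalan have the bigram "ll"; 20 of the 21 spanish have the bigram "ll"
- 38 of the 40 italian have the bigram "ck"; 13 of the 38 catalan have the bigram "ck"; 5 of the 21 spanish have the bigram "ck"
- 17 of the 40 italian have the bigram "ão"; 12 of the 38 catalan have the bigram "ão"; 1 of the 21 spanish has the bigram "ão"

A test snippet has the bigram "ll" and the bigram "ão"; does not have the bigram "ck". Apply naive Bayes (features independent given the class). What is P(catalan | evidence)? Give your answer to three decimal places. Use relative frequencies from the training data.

0.661

italian: (40/99) × (36/40) × (2/40) × (17/40) ≈ 0.00772727
catalan: (38/99) × (14/38) × (25/38) × (12/38) ≈ 0.0293797
spanish: (21/99) × (20/21) × (16/21) × (1/21) ≈ 0.00732953
P(catalan | x) = 0.0293797 / 0.0444365 ≈ 0.661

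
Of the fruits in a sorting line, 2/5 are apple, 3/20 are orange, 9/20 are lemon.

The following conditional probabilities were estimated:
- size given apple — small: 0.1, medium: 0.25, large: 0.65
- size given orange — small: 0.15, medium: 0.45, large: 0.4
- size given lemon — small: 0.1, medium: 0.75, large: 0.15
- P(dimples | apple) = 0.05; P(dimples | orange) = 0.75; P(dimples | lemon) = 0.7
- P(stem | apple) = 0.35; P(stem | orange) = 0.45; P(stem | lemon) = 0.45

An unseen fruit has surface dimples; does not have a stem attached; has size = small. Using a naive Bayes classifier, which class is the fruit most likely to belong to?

lemon

apple: 0.4 × 0.1 × 0.05 × (1−0.35) = 0.0013
orange: 0.15 × 0.15 × 0.75 × (1−0.45) = 0.00928125
lemon: 0.45 × 0.1 × 0.7 × (1−0.45) = 0.017325
Highest score → lemon.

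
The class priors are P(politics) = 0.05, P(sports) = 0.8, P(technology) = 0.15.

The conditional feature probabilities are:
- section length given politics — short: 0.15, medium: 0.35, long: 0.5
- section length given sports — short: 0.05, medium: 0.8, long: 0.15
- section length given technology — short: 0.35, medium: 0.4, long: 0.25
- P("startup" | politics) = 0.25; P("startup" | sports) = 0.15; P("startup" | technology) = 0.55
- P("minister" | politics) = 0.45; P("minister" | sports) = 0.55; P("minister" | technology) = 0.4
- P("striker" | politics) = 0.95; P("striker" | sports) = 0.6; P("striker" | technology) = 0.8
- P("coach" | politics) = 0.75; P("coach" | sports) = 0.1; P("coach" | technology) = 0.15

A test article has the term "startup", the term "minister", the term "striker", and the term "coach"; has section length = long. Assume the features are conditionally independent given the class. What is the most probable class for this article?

politics: 0.05 × 0.5 × 0.25 × 0.45 × 0.95 × 0.75 = 0.00200390625
sports: 0.8 × 0.15 × 0.15 × 0.55 × 0.6 × 0.1 = 0.000594
technology: 0.15 × 0.25 × 0.55 × 0.4 × 0.8 × 0.15 = 0.00099
Highest score → politics.

politics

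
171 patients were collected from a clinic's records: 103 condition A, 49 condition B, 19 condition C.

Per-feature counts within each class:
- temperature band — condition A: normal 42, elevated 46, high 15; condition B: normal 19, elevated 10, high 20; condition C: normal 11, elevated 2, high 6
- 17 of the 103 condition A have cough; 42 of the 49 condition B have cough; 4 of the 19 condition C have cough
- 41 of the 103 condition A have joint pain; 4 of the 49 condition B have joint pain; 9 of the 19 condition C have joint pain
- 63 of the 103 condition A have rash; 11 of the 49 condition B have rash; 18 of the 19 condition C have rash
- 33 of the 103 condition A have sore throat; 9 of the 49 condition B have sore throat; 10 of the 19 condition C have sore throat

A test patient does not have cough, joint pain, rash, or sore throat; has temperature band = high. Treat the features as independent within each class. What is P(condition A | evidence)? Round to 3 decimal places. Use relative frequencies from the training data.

0.536

condition A: (103/171) × (15/103) × (86/103) × (62/103) × (40/103) × (70/103) ≈ 0.0116358
condition B: (49/171) × (20/49) × (7/49) × (45/49) × (38/49) × (40/49) ≈ 0.00971413
condition C: (19/171) × (6/19) × (15/19) × (10/19) × (1/19) × (9/19) ≈ 0.000363475
P(condition A | x) = 0.0116358 / 0.021713405 ≈ 0.536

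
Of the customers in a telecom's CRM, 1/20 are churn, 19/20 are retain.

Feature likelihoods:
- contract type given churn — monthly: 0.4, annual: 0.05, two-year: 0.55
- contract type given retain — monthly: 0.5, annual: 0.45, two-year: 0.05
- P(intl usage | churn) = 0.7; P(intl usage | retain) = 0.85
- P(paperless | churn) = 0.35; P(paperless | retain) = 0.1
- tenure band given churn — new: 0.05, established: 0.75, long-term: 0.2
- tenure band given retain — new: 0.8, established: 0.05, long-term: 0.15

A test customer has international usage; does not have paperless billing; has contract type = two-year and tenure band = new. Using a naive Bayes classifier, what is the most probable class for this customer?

retain

churn: 0.05 × 0.55 × 0.7 × (1−0.35) × 0.05 = 0.000625625
retain: 0.95 × 0.05 × 0.85 × (1−0.1) × 0.8 = 0.02907
Highest score → retain.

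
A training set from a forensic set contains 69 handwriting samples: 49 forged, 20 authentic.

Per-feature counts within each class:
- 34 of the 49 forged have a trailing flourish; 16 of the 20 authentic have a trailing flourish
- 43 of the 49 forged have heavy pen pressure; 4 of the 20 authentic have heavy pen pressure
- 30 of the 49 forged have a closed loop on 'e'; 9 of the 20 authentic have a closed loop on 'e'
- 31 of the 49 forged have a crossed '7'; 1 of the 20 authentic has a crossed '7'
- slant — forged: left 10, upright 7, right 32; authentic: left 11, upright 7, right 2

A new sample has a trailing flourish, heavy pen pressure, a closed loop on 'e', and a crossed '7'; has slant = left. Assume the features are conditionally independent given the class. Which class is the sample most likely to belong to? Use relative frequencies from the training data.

forged

forged: (49/69) × (34/49) × (43/49) × (30/49) × (31/49) × (10/49) ≈ 0.034182
authentic: (20/69) × (16/20) × (4/20) × (9/20) × (1/20) × (11/20) ≈ 0.000573913
Highest score → forged.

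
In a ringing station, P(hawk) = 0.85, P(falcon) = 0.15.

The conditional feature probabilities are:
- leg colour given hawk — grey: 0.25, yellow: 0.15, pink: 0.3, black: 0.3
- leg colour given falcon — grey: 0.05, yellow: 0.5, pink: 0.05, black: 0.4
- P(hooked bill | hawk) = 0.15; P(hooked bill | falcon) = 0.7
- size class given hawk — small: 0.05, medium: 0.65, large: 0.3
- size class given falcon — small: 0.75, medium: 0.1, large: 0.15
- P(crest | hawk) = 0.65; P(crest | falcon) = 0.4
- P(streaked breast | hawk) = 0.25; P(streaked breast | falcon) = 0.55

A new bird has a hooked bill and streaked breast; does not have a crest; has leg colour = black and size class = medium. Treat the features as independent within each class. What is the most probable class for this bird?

hawk: 0.85 × 0.3 × 0.15 × 0.65 × (1−0.65) × 0.25 = 0.00217546875
falcon: 0.15 × 0.4 × 0.7 × 0.1 × (1−0.4) × 0.55 = 0.001386
Highest score → hawk.

hawk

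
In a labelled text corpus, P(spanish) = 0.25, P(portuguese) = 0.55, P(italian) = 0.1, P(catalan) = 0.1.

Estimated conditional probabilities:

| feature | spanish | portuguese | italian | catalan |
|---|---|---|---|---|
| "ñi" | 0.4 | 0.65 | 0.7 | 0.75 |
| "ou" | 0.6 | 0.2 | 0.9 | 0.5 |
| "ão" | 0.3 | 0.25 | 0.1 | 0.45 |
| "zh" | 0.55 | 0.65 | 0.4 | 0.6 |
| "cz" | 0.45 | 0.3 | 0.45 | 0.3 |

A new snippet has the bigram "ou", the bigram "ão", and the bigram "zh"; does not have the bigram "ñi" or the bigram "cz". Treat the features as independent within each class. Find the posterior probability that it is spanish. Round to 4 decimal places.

0.5268

spanish: 0.25 × (1−0.4) × 0.6 × 0.3 × 0.55 × (1−0.45) = 0.0081675
portuguese: 0.55 × (1−0.65) × 0.2 × 0.25 × 0.65 × (1−0.3) = 0.004379375
italian: 0.1 × (1−0.7) × 0.9 × 0.1 × 0.4 × (1−0.45) = 0.000594
catalan: 0.1 × (1−0.75) × 0.5 × 0.45 × 0.6 × (1−0.3) = 0.0023625
P(spanish | x) = 0.0081675 / 0.015503375 ≈ 0.5268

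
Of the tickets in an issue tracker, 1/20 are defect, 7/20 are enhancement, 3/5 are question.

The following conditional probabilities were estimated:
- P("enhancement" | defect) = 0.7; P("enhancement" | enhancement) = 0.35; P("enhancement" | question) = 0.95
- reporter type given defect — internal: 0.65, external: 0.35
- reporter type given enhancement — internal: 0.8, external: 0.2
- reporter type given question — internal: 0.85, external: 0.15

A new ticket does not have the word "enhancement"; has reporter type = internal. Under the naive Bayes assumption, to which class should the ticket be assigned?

enhancement

defect: 0.05 × (1−0.7) × 0.65 = 0.00975
enhancement: 0.35 × (1−0.35) × 0.8 = 0.182
question: 0.6 × (1−0.95) × 0.85 = 0.0255
Highest score → enhancement.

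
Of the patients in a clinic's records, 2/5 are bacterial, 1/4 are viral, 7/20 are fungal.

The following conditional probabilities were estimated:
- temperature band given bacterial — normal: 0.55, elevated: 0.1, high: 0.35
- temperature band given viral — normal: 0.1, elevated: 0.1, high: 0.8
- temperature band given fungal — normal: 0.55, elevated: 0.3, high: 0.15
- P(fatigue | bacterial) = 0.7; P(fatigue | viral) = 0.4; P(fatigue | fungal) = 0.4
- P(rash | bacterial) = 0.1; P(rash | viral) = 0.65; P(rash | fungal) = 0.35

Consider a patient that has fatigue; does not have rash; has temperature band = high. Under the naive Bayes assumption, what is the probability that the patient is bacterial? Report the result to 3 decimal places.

0.679

bacterial: 0.4 × 0.35 × 0.7 × (1−0.1) = 0.0882
viral: 0.25 × 0.8 × 0.4 × (1−0.65) = 0.028
fungal: 0.35 × 0.15 × 0.4 × (1−0.35) = 0.01365
P(bacterial | x) = 0.0882 / 0.12985 ≈ 0.679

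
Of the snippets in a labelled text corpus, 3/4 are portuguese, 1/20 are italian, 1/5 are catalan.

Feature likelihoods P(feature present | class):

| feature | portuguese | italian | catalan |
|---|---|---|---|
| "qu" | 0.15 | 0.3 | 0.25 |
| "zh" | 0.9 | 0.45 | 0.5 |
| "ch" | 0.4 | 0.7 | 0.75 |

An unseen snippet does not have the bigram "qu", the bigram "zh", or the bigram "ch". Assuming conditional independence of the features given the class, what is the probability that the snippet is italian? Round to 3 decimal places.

portuguese: 0.75 × (1−0.15) × (1−0.9) × (1−0.4) = 0.03825
italian: 0.05 × (1−0.3) × (1−0.45) × (1−0.7) = 0.005775
catalan: 0.2 × (1−0.25) × (1−0.5) × (1−0.75) = 0.01875
P(italian | x) = 0.005775 / 0.062775 ≈ 0.092

0.092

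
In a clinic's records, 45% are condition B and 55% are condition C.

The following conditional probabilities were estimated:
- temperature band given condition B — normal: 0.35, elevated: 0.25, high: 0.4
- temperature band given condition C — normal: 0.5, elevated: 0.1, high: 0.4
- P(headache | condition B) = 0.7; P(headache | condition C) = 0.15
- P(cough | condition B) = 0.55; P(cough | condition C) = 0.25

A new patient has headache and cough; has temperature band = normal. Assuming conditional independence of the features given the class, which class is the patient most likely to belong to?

condition B

condition B: 0.45 × 0.35 × 0.7 × 0.55 = 0.0606375
condition C: 0.55 × 0.5 × 0.15 × 0.25 = 0.0103125
Highest score → condition B.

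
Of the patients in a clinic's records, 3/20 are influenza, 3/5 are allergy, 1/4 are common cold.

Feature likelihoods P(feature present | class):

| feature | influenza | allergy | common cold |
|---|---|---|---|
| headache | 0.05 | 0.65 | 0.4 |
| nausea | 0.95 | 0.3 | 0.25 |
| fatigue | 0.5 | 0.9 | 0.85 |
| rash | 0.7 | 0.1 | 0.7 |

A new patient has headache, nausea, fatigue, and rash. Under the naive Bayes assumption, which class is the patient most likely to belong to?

common cold

influenza: 0.15 × 0.05 × 0.95 × 0.5 × 0.7 = 0.00249375
allergy: 0.6 × 0.65 × 0.3 × 0.9 × 0.1 = 0.01053
common cold: 0.25 × 0.4 × 0.25 × 0.85 × 0.7 = 0.014875
Highest score → common cold.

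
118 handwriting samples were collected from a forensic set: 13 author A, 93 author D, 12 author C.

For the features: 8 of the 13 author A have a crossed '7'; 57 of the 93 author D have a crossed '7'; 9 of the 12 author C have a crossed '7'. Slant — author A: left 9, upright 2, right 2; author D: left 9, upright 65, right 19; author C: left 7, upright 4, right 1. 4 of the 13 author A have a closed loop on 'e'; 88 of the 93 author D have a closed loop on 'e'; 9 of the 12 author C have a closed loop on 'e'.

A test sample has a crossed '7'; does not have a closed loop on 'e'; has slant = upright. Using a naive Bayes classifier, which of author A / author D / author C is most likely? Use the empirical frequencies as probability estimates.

author D

author A: (13/118) × (8/13) × (2/13) × (9/13) ≈ 0.00722094
author D: (93/118) × (57/93) × (65/93) × (5/93) ≈ 0.0181514
author C: (12/118) × (9/12) × (4/12) × (3/12) ≈ 0.00635593
Highest score → author D.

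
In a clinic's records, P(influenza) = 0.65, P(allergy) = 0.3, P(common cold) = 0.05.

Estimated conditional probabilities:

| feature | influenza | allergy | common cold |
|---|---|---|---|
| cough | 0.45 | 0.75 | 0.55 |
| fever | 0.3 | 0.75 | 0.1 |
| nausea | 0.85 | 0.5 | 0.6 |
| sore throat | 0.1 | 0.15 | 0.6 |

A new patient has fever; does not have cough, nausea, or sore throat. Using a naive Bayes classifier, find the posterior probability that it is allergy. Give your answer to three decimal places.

influenza: 0.65 × (1−0.45) × 0.3 × (1−0.85) × (1−0.1) = 0.01447875
allergy: 0.3 × (1−0.75) × 0.75 × (1−0.5) × (1−0.15) = 0.02390625
common cold: 0.05 × (1−0.55) × 0.1 × (1−0.6) × (1−0.6) = 0.00036
P(allergy | x) = 0.02390625 / 0.038745 ≈ 0.617

0.617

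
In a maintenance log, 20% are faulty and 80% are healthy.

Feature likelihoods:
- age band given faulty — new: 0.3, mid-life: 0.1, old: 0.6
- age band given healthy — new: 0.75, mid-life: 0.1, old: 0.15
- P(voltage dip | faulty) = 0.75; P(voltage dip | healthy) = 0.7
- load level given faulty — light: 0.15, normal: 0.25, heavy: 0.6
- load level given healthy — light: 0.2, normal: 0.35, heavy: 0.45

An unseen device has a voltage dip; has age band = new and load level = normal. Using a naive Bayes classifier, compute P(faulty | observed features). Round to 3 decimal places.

0.071

faulty: 0.2 × 0.3 × 0.75 × 0.25 = 0.01125
healthy: 0.8 × 0.75 × 0.7 × 0.35 = 0.147
P(faulty | x) = 0.01125 / 0.15825 ≈ 0.071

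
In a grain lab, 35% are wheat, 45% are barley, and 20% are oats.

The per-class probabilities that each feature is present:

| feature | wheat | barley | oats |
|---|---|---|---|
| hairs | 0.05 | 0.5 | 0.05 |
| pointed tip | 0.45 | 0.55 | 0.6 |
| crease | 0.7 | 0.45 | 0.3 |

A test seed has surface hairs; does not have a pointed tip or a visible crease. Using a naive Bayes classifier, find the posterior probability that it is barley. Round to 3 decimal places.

wheat: 0.35 × 0.05 × (1−0.45) × (1−0.7) = 0.0028875
barley: 0.45 × 0.5 × (1−0.55) × (1−0.45) = 0.0556875
oats: 0.2 × 0.05 × (1−0.6) × (1−0.3) = 0.0028
P(barley | x) = 0.0556875 / 0.061375 ≈ 0.907

0.907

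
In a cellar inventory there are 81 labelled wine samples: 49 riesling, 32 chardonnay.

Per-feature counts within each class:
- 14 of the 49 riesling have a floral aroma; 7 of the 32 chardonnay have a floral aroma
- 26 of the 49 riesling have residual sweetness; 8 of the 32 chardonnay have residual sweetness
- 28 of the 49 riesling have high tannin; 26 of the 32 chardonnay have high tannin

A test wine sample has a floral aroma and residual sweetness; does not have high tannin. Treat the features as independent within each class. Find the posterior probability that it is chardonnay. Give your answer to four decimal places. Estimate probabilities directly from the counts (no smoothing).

riesling: (49/81) × (14/49) × (26/49) × (21/49) ≈ 0.0393046
chardonnay: (32/81) × (7/32) × (8/32) × (6/32) ≈ 0.00405093
P(chardonnay | x) = 0.00405093 / 0.04335553 ≈ 0.0934

0.0934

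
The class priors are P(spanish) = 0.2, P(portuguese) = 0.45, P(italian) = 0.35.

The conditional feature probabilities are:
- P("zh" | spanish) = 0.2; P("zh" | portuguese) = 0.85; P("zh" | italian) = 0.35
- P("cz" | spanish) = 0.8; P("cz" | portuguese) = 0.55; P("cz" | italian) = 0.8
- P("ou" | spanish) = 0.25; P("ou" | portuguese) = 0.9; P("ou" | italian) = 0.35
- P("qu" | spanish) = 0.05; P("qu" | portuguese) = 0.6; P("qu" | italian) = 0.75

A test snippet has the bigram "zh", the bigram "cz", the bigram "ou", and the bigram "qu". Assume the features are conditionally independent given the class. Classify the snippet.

spanish: 0.2 × 0.2 × 0.8 × 0.25 × 0.05 = 0.0004
portuguese: 0.45 × 0.85 × 0.55 × 0.9 × 0.6 = 0.1136025
italian: 0.35 × 0.35 × 0.8 × 0.35 × 0.75 = 0.025725
Highest score → portuguese.

portuguese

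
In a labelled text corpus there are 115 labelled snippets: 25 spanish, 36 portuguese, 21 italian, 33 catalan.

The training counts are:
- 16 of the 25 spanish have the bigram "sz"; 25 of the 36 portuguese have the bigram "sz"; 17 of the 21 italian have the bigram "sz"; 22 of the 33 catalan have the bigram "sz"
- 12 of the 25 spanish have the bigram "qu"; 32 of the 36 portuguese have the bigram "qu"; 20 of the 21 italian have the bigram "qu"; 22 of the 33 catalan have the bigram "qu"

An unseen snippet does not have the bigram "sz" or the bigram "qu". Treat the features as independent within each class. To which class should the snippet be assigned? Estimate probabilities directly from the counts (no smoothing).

spanish

spanish: (25/115) × (9/25) × (13/25) ≈ 0.0406957
portuguese: (36/115) × (11/36) × (4/36) ≈ 0.010628
italian: (21/115) × (4/21) × (1/21) ≈ 0.00165631
catalan: (33/115) × (11/33) × (11/33) ≈ 0.0318841
Highest score → spanish.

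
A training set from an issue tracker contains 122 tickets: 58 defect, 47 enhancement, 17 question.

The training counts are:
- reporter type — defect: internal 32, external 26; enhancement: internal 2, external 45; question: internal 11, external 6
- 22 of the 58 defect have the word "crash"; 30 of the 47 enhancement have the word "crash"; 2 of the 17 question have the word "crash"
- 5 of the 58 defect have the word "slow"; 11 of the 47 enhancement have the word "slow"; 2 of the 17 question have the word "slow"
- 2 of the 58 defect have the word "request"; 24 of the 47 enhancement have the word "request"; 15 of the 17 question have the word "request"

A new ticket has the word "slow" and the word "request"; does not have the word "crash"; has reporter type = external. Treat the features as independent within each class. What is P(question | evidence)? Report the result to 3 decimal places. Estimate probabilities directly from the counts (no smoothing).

defect: (58/122) × (26/58) × (36/58) × (5/58) × (2/58) ≈ 0.000393217
enhancement: (47/122) × (45/47) × (17/47) × (11/47) × (24/47) ≈ 0.0159445
question: (17/122) × (6/17) × (15/17) × (2/17) × (15/17) ≈ 0.00450461
P(question | x) = 0.00450461 / 0.020842327 ≈ 0.216

0.216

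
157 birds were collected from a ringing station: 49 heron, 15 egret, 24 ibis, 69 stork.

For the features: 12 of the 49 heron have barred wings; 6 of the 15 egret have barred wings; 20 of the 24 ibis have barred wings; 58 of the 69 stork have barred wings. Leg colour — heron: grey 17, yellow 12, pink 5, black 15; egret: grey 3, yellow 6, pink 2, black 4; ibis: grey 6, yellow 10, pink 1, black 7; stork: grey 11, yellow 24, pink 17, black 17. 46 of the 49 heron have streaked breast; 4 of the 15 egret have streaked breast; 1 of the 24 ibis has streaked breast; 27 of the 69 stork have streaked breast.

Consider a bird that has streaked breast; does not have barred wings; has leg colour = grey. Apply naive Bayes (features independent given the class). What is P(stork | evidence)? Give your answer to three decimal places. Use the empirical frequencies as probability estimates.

heron: (49/157) × (37/49) × (17/49) × (46/49) ≈ 0.0767568
egret: (15/157) × (9/15) × (3/15) × (4/15) ≈ 0.00305732
ibis: (24/157) × (4/24) × (6/24) × (1/24) ≈ 0.000265393
stork: (69/157) × (11/69) × (11/69) × (27/69) ≈ 0.0043707
P(stork | x) = 0.0043707 / 0.084450213 ≈ 0.052

0.052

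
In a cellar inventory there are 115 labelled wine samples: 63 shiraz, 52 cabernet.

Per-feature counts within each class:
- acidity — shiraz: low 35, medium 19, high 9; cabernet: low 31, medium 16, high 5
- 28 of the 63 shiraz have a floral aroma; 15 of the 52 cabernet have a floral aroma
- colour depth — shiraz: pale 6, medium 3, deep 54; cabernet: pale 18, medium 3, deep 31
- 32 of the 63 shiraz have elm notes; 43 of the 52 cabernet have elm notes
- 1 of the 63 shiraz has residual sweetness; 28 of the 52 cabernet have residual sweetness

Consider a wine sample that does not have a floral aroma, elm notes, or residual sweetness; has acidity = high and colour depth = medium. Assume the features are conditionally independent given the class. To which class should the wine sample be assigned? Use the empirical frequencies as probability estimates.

shiraz: (63/115) × (9/63) × (35/63) × (3/63) × (31/63) × (62/63) ≈ 0.00100259
cabernet: (52/115) × (5/52) × (37/52) × (3/52) × (9/52) × (24/52) ≈ 0.000142572
Highest score → shiraz.

shiraz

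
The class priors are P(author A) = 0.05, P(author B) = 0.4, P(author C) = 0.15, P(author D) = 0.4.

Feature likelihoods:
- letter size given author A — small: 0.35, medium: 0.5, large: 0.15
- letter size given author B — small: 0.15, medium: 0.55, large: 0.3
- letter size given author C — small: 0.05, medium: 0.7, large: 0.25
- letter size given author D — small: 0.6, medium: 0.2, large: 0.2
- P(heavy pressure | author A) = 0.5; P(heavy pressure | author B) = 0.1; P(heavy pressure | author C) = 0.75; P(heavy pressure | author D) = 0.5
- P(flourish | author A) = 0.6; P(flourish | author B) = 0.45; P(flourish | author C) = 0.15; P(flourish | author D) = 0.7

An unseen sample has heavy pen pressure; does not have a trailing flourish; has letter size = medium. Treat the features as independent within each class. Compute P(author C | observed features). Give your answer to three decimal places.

author A: 0.05 × 0.5 × 0.5 × (1−0.6) = 0.005
author B: 0.4 × 0.55 × 0.1 × (1−0.45) = 0.0121
author C: 0.15 × 0.7 × 0.75 × (1−0.15) = 0.0669375
author D: 0.4 × 0.2 × 0.5 × (1−0.7) = 0.012
P(author C | x) = 0.0669375 / 0.0960375 ≈ 0.697

0.697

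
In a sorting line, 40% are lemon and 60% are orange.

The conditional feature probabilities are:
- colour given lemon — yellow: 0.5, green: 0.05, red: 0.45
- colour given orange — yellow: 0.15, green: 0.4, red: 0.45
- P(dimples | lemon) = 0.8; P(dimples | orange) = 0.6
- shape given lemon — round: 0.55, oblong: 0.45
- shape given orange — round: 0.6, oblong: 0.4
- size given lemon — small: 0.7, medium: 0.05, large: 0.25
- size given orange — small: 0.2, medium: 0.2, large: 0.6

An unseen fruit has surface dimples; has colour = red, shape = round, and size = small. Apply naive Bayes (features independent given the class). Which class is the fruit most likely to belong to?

lemon: 0.4 × 0.45 × 0.8 × 0.55 × 0.7 = 0.05544
orange: 0.6 × 0.45 × 0.6 × 0.6 × 0.2 = 0.01944
Highest score → lemon.

lemon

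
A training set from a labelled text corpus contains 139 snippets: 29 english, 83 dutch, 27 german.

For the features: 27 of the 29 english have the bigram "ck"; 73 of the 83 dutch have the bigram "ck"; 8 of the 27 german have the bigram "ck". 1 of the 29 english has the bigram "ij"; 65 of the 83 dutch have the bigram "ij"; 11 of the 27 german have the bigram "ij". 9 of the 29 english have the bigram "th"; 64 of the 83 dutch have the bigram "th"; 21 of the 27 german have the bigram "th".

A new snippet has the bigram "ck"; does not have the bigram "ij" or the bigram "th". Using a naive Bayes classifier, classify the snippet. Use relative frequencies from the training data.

english: (29/139) × (27/29) × (28/29) × (20/29) ≈ 0.129342
dutch: (83/139) × (73/83) × (18/83) × (19/83) ≈ 0.0260722
german: (27/139) × (8/27) × (16/27) × (6/27) ≈ 0.00757912
Highest score → english.

english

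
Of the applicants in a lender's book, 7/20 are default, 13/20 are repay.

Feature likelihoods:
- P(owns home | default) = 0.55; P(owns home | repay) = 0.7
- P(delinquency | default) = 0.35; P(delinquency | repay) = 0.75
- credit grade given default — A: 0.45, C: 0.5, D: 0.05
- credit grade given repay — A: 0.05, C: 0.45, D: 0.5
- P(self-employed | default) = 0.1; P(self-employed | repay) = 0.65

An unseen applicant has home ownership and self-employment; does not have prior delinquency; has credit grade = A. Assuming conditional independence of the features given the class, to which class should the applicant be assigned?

default: 0.35 × 0.55 × (1−0.35) × 0.45 × 0.1 = 0.005630625
repay: 0.65 × 0.7 × (1−0.75) × 0.05 × 0.65 = 0.003696875
Highest score → default.

default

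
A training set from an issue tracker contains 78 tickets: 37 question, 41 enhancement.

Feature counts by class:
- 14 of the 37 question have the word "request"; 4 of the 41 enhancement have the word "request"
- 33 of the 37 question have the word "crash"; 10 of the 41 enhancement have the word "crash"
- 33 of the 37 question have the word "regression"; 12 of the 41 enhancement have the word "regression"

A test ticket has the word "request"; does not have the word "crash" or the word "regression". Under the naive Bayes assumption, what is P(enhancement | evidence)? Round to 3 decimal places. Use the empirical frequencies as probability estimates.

question: (37/78) × (14/37) × (4/37) × (4/37) ≈ 0.00209773
enhancement: (41/78) × (4/41) × (31/41) × (29/41) ≈ 0.0274257
P(enhancement | x) = 0.0274257 / 0.02952343 ≈ 0.929

0.929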